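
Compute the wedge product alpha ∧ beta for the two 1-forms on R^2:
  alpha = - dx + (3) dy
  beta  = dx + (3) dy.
alpha ∧ beta = (-6) dx ∧ dy

Distribute the wedge, using dx_i ∧ dx_j = -dx_j ∧ dx_i and dx_i ∧ dx_i = 0. For each pair (i, j) with i < j, the coefficient of dx_i ∧ dx_j in alpha ∧ beta is (alpha_i * beta_j - alpha_j * beta_i). Collecting: alpha ∧ beta = (-6) dx ∧ dy.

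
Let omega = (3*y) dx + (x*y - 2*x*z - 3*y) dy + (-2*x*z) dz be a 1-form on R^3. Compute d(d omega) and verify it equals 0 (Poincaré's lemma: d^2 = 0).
d(d omega) = 0

Step 1: d omega = sum_{i<j} (∂f_j/∂x_i - ∂f_i/∂x_j) dx_i ∧ dx_j:
  coeff of dx ∧ dy: y - 2*z - 3
  coeff of dx ∧ dz: -2*z
  coeff of dy ∧ dz: 2*x
Step 2: Apply d again to each 2-form coefficient. The only possible 3-form in R^3 is dx ∧ dy ∧ dz, with coefficient
  ∂(coeff of dy∧dz)/∂x - ∂(coeff of dx∧dz)/∂y + ∂(coeff of dx∧dy)/∂z
  = ∂/∂x (2*x) - ∂/∂y (-2*z) + ∂/∂z (y - 2*z - 3).
Each of these terms simplifies to sums of mixed partials that cancel in pairs. The result is 0 (by equality of mixed partials for smooth functions — Schwarz / Clairaut).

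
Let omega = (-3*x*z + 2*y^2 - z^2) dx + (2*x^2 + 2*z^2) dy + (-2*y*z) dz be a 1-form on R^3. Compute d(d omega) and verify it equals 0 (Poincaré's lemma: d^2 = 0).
d(d omega) = 0

Step 1: d omega = sum_{i<j} (∂f_j/∂x_i - ∂f_i/∂x_j) dx_i ∧ dx_j:
  coeff of dx ∧ dy: 4*x - 4*y
  coeff of dx ∧ dz: 3*x + 2*z
  coeff of dy ∧ dz: -6*z
Step 2: Apply d again to each 2-form coefficient. The only possible 3-form in R^3 is dx ∧ dy ∧ dz, with coefficient
  ∂(coeff of dy∧dz)/∂x - ∂(coeff of dx∧dz)/∂y + ∂(coeff of dx∧dy)/∂z
  = ∂/∂x (-6*z) - ∂/∂y (3*x + 2*z) + ∂/∂z (4*x - 4*y).
Each of these terms simplifies to sums of mixed partials that cancel in pairs. The result is 0 (by equality of mixed partials for smooth functions — Schwarz / Clairaut).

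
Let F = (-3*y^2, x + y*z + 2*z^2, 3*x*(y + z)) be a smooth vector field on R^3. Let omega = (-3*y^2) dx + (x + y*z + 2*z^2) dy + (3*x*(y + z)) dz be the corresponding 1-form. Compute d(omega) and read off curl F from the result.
d(omega) = (3*x - y - 4*z) dy ∧ dz + (-3*y - 3*z) dz ∧ dx + (6*y + 1) dx ∧ dy; curl F = (3*x - y - 4*z, -3*y - 3*z, 6*y + 1)

d omega = sum_{i<j} (∂f_j/∂x_i - ∂f_i/∂x_j) dx_i ∧ dx_j. Under the identification (dy ∧ dz, dz ∧ dx, dx ∧ dy) ↔ (e_x, e_y, e_z), the coefficients are exactly the components of curl F. Compute:
  ∂R/∂y - ∂Q/∂z = (3*x) - (y + 4*z) = 3*x - y - 4*z
  ∂P/∂z - ∂R/∂x = (0) - (3*y + 3*z) = -3*y - 3*z
  ∂Q/∂x - ∂P/∂y = (1) - (-6*y) = 6*y + 1.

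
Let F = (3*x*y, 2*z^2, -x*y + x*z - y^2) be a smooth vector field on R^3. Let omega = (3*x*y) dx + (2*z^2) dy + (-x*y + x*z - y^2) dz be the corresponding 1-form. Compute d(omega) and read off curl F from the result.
d(omega) = (-x - 2*y - 4*z) dy ∧ dz + (y - z) dz ∧ dx + (-3*x) dx ∧ dy; curl F = (-x - 2*y - 4*z, y - z, -3*x)

d omega = sum_{i<j} (∂f_j/∂x_i - ∂f_i/∂x_j) dx_i ∧ dx_j. Under the identification (dy ∧ dz, dz ∧ dx, dx ∧ dy) ↔ (e_x, e_y, e_z), the coefficients are exactly the components of curl F. Compute:
  ∂R/∂y - ∂Q/∂z = (-x - 2*y) - (4*z) = -x - 2*y - 4*z
  ∂P/∂z - ∂R/∂x = (0) - (-y + z) = y - z
  ∂Q/∂x - ∂P/∂y = (0) - (3*x) = -3*x.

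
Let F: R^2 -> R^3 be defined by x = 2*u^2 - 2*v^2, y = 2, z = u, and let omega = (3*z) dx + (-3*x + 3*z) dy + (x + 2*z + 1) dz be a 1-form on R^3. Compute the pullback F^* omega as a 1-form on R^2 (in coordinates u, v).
F^* omega = (14*u^2 + 2*u - 2*v^2 + 1) du + (-12*u*v) dv

Using F^*(f dg) = (f ∘ F) d(g ∘ F), substitute each coordinate x_i by F_i(u, v) in f_i, and replace dx_i by d F_i = (∂F_i/∂u) du + (∂F_i/∂v) dv.
  For the x component: f_1(F) = 3*u; d F_1 = (4*u) du + (-4*v) dv
  For the y component: f_2(F) = -6*u^2 + 3*u + 6*v^2; d F_2 = (0) du + (0) dv
  For the z component: f_3(F) = 2*u^2 + 2*u - 2*v^2 + 1; d F_3 = (1) du + (0) dv
Combining and collecting du, dv coefficients:
  coeff of du: 14*u^2 + 2*u - 2*v^2 + 1
  coeff of dv: -12*u*v
F^* omega = (14*u^2 + 2*u - 2*v^2 + 1) du + (-12*u*v) dv.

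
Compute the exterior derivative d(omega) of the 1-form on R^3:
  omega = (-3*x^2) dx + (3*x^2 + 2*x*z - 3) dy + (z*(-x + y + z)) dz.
d(omega) = (6*x + 2*z) dx ∧ dy + (-z) dx ∧ dz + (-2*x + z) dy ∧ dz

For a 1-form omega = sum_i f_i dx_i, the exterior derivative is
  d(omega) = sum_{i < j} (∂f_j/∂x_i - ∂f_i/∂x_j) dx_i ∧ dx_j.
  coefficient of dx ∧ dy: ∂f_2/∂x - ∂f_1/∂y = ∂(3*x^2 + 2*x*z - 3)/∂x - ∂(-3*x^2)/∂y = 6*x + 2*z
  coefficient of dx ∧ dz: ∂f_3/∂x - ∂f_1/∂z = ∂(z*(-x + y + z))/∂x - ∂(-3*x^2)/∂z = -z
  coefficient of dy ∧ dz: ∂f_3/∂y - ∂f_2/∂z = ∂(z*(-x + y + z))/∂y - ∂(3*x^2 + 2*x*z - 3)/∂z = -2*x + z
Assembling: d(omega) = (6*x + 2*z) dx ∧ dy + (-z) dx ∧ dz + (-2*x + z) dy ∧ dz.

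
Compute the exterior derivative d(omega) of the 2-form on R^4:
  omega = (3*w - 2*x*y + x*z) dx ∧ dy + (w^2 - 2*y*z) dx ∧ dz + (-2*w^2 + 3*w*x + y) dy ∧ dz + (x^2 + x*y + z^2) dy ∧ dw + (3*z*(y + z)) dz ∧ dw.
d(omega) = (3*w + x + 2*z) dx ∧ dy ∧ dz + (2*x + y + 3) dx ∧ dy ∧ dw + (2*w) dx ∧ dz ∧ dw + (-4*w + 3*x + z) dy ∧ dz ∧ dw

For a 2-form omega = sum_{i<j} g_{ij} dx_i ∧ dx_j, the exterior derivative is
  d(omega) = sum_{i<j} d(g_{ij}) ∧ dx_i ∧ dx_j = sum_{i<j, k} (∂g_{ij}/∂x_k) dx_k ∧ dx_i ∧ dx_j.
Expand each term, using dx_k ∧ dx_i ∧ dx_j = sgn(permutation) dx_{(a)} ∧ dx_{(b)} ∧ dx_{(c)} with (a < b < c) sorted:
  d(3*w - 2*x*y + x*z) includes (∂/∂z)(3*w - 2*x*y + x*z) dz = (x) dz, which multiplied by dx ∧ dy gives (x) dx ∧ dy ∧ dz
  d(3*w - 2*x*y + x*z) includes (∂/∂w)(3*w - 2*x*y + x*z) dw = (3) dw, which multiplied by dx ∧ dy gives (3) dx ∧ dy ∧ dw
  d(w^2 - 2*y*z) includes (∂/∂y)(w^2 - 2*y*z) dy = (-2*z) dy, which multiplied by dx ∧ dz gives (2*z) dx ∧ dy ∧ dz
  d(w^2 - 2*y*z) includes (∂/∂w)(w^2 - 2*y*z) dw = (2*w) dw, which multiplied by dx ∧ dz gives (2*w) dx ∧ dz ∧ dw
  d(-2*w^2 + 3*w*x + y) includes (∂/∂x)(-2*w^2 + 3*w*x + y) dx = (3*w) dx, which multiplied by dy ∧ dz gives (3*w) dx ∧ dy ∧ dz
  d(-2*w^2 + 3*w*x + y) includes (∂/∂w)(-2*w^2 + 3*w*x + y) dw = (-4*w + 3*x) dw, which multiplied by dy ∧ dz gives (-4*w + 3*x) dy ∧ dz ∧ dw
  d(x^2 + x*y + z^2) includes (∂/∂x)(x^2 + x*y + z^2) dx = (2*x + y) dx, which multiplied by dy ∧ dw gives (2*x + y) dx ∧ dy ∧ dw
  d(x^2 + x*y + z^2) includes (∂/∂z)(x^2 + x*y + z^2) dz = (2*z) dz, which multiplied by dy ∧ dw gives (-2*z) dy ∧ dz ∧ dw
  d(3*z*(y + z)) includes (∂/∂y)(3*z*(y + z)) dy = (3*z) dy, which multiplied by dz ∧ dw gives (3*z) dy ∧ dz ∧ dw
Collecting like 3-forms: d(omega) = (3*w + x + 2*z) dx ∧ dy ∧ dz + (2*x + y + 3) dx ∧ dy ∧ dw + (2*w) dx ∧ dz ∧ dw + (-4*w + 3*x + z) dy ∧ dz ∧ dw.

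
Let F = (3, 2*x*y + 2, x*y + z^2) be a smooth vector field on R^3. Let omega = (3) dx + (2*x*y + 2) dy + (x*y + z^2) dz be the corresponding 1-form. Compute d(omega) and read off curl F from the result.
d(omega) = (x) dy ∧ dz + (-y) dz ∧ dx + (2*y) dx ∧ dy; curl F = (x, -y, 2*y)

d omega = sum_{i<j} (∂f_j/∂x_i - ∂f_i/∂x_j) dx_i ∧ dx_j. Under the identification (dy ∧ dz, dz ∧ dx, dx ∧ dy) ↔ (e_x, e_y, e_z), the coefficients are exactly the components of curl F. Compute:
  ∂R/∂y - ∂Q/∂z = (x) - (0) = x
  ∂P/∂z - ∂R/∂x = (0) - (y) = -y
  ∂Q/∂x - ∂P/∂y = (2*y) - (0) = 2*y.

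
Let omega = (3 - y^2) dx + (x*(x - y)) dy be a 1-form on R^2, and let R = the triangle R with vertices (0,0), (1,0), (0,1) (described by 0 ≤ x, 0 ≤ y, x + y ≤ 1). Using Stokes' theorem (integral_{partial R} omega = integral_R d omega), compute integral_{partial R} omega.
integral_(partial R) omega = 1/2

Stokes: integral_partial_R omega = integral_R d omega with d omega = (∂Q/∂x - ∂P/∂y) dx ∧ dy.
  ∂Q/∂x = 2*x - y
  ∂P/∂y = -2*y
  integrand = ∂Q/∂x - ∂P/∂y = 2*x + y.
Integrating over R: integral_0^1 integral_0^{1-x} (2*x + y) dy dx = 1/2.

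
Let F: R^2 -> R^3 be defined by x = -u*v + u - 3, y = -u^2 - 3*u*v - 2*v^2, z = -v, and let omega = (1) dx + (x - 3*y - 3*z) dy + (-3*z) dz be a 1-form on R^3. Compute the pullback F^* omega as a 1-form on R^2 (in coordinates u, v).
F^* omega = (-6*u^3 - 25*u^2*v - 2*u^2 - 36*u*v^2 - 9*u*v + 6*u - 18*v^3 - 9*v^2 + 8*v + 1) du + (-9*u^3 - 36*u^2*v - 3*u^2 - 50*u*v^2 - 13*u*v + 8*u - 24*v^3 - 12*v^2 + 9*v) dv

Using F^*(f dg) = (f ∘ F) d(g ∘ F), substitute each coordinate x_i by F_i(u, v) in f_i, and replace dx_i by d F_i = (∂F_i/∂u) du + (∂F_i/∂v) dv.
  For the x component: f_1(F) = 1; d F_1 = (1 - v) du + (-u) dv
  For the y component: f_2(F) = 3*u^2 + 8*u*v + u + 6*v^2 + 3*v - 3; d F_2 = (-2*u - 3*v) du + (-3*u - 4*v) dv
  For the z component: f_3(F) = 3*v; d F_3 = (0) du + (-1) dv
Combining and collecting du, dv coefficients:
  coeff of du: -6*u^3 - 25*u^2*v - 2*u^2 - 36*u*v^2 - 9*u*v + 6*u - 18*v^3 - 9*v^2 + 8*v + 1
  coeff of dv: -9*u^3 - 36*u^2*v - 3*u^2 - 50*u*v^2 - 13*u*v + 8*u - 24*v^3 - 12*v^2 + 9*v
F^* omega = (-6*u^3 - 25*u^2*v - 2*u^2 - 36*u*v^2 - 9*u*v + 6*u - 18*v^3 - 9*v^2 + 8*v + 1) du + (-9*u^3 - 36*u^2*v - 3*u^2 - 50*u*v^2 - 13*u*v + 8*u - 24*v^3 - 12*v^2 + 9*v) dv.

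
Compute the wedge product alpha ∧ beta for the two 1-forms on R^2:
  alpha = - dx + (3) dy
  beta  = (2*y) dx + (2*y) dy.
alpha ∧ beta = (-8*y) dx ∧ dy

Distribute the wedge, using dx_i ∧ dx_j = -dx_j ∧ dx_i and dx_i ∧ dx_i = 0. For each pair (i, j) with i < j, the coefficient of dx_i ∧ dx_j in alpha ∧ beta is (alpha_i * beta_j - alpha_j * beta_i). Collecting: alpha ∧ beta = (-8*y) dx ∧ dy.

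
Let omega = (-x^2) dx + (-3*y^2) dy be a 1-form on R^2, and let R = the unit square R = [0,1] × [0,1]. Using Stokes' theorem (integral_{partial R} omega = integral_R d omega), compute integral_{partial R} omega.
integral_(partial R) omega = 0

Stokes: integral_partial_R omega = integral_R d omega with d omega = (∂Q/∂x - ∂P/∂y) dx ∧ dy.
  ∂Q/∂x = 0
  ∂P/∂y = 0
  integrand = ∂Q/∂x - ∂P/∂y = 0.
Integrating over R: integral_0^1 integral_0^1 (0) dx dy = 0.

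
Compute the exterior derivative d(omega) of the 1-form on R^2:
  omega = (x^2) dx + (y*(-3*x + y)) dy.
d(omega) = (-3*y) dx ∧ dy

For a 1-form omega = sum_i f_i dx_i, the exterior derivative is
  d(omega) = sum_{i < j} (∂f_j/∂x_i - ∂f_i/∂x_j) dx_i ∧ dx_j.
  coefficient of dx ∧ dy: ∂f_2/∂x - ∂f_1/∂y = ∂(y*(-3*x + y))/∂x - ∂(x^2)/∂y = -3*y
Assembling: d(omega) = (-3*y) dx ∧ dy.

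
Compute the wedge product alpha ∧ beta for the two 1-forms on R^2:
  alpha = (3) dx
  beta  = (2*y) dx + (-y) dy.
alpha ∧ beta = (-3*y) dx ∧ dy

Distribute the wedge, using dx_i ∧ dx_j = -dx_j ∧ dx_i and dx_i ∧ dx_i = 0. For each pair (i, j) with i < j, the coefficient of dx_i ∧ dx_j in alpha ∧ beta is (alpha_i * beta_j - alpha_j * beta_i). Collecting: alpha ∧ beta = (-3*y) dx ∧ dy.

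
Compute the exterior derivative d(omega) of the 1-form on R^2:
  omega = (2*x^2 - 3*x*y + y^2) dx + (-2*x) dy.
d(omega) = (3*x - 2*y - 2) dx ∧ dy

For a 1-form omega = sum_i f_i dx_i, the exterior derivative is
  d(omega) = sum_{i < j} (∂f_j/∂x_i - ∂f_i/∂x_j) dx_i ∧ dx_j.
  coefficient of dx ∧ dy: ∂f_2/∂x - ∂f_1/∂y = ∂(-2*x)/∂x - ∂(2*x^2 - 3*x*y + y^2)/∂y = 3*x - 2*y - 2
Assembling: d(omega) = (3*x - 2*y - 2) dx ∧ dy.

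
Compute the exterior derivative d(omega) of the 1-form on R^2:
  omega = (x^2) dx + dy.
d(omega) = 0

For a 1-form omega = sum_i f_i dx_i, the exterior derivative is
  d(omega) = sum_{i < j} (∂f_j/∂x_i - ∂f_i/∂x_j) dx_i ∧ dx_j.

Assembling: d(omega) = 0.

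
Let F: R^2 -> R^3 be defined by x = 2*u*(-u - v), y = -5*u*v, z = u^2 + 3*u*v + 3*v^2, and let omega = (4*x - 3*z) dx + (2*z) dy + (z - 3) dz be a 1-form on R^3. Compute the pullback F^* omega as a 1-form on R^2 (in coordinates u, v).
F^* omega = (46*u^3 + 89*u^2*v + 55*u*v^2 - 6*u - 3*v^3 - 9*v) du + (15*u^3 + 19*u^2*v + 15*u*v^2 - 9*u + 18*v^3 - 18*v) dv

Using F^*(f dg) = (f ∘ F) d(g ∘ F), substitute each coordinate x_i by F_i(u, v) in f_i, and replace dx_i by d F_i = (∂F_i/∂u) du + (∂F_i/∂v) dv.
  For the x component: f_1(F) = -11*u^2 - 17*u*v - 9*v^2; d F_1 = (-4*u - 2*v) du + (-2*u) dv
  For the y component: f_2(F) = 2*u^2 + 6*u*v + 6*v^2; d F_2 = (-5*v) du + (-5*u) dv
  For the z component: f_3(F) = u^2 + 3*u*v + 3*v^2 - 3; d F_3 = (2*u + 3*v) du + (3*u + 6*v) dv
Combining and collecting du, dv coefficients:
  coeff of du: 46*u^3 + 89*u^2*v + 55*u*v^2 - 6*u - 3*v^3 - 9*v
  coeff of dv: 15*u^3 + 19*u^2*v + 15*u*v^2 - 9*u + 18*v^3 - 18*v
F^* omega = (46*u^3 + 89*u^2*v + 55*u*v^2 - 6*u - 3*v^3 - 9*v) du + (15*u^3 + 19*u^2*v + 15*u*v^2 - 9*u + 18*v^3 - 18*v) dv.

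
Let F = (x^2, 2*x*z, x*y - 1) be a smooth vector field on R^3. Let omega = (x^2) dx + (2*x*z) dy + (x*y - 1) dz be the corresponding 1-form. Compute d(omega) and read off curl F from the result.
d(omega) = (-x) dy ∧ dz + (-y) dz ∧ dx + (2*z) dx ∧ dy; curl F = (-x, -y, 2*z)

d omega = sum_{i<j} (∂f_j/∂x_i - ∂f_i/∂x_j) dx_i ∧ dx_j. Under the identification (dy ∧ dz, dz ∧ dx, dx ∧ dy) ↔ (e_x, e_y, e_z), the coefficients are exactly the components of curl F. Compute:
  ∂R/∂y - ∂Q/∂z = (x) - (2*x) = -x
  ∂P/∂z - ∂R/∂x = (0) - (y) = -y
  ∂Q/∂x - ∂P/∂y = (2*z) - (0) = 2*z.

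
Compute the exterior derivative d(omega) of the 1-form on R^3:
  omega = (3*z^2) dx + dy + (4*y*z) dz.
d(omega) = (-6*z) dx ∧ dz + (4*z) dy ∧ dz

For a 1-form omega = sum_i f_i dx_i, the exterior derivative is
  d(omega) = sum_{i < j} (∂f_j/∂x_i - ∂f_i/∂x_j) dx_i ∧ dx_j.
  coefficient of dx ∧ dz: ∂f_3/∂x - ∂f_1/∂z = ∂(4*y*z)/∂x - ∂(3*z^2)/∂z = -6*z
  coefficient of dy ∧ dz: ∂f_3/∂y - ∂f_2/∂z = ∂(4*y*z)/∂y - ∂(1)/∂z = 4*z
Assembling: d(omega) = (-6*z) dx ∧ dz + (4*z) dy ∧ dz.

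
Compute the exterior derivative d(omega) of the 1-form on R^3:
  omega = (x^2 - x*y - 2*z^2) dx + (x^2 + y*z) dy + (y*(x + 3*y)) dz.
d(omega) = (3*x) dx ∧ dy + (y + 4*z) dx ∧ dz + (x + 5*y) dy ∧ dz

For a 1-form omega = sum_i f_i dx_i, the exterior derivative is
  d(omega) = sum_{i < j} (∂f_j/∂x_i - ∂f_i/∂x_j) dx_i ∧ dx_j.
  coefficient of dx ∧ dy: ∂f_2/∂x - ∂f_1/∂y = ∂(x^2 + y*z)/∂x - ∂(x^2 - x*y - 2*z^2)/∂y = 3*x
  coefficient of dx ∧ dz: ∂f_3/∂x - ∂f_1/∂z = ∂(y*(x + 3*y))/∂x - ∂(x^2 - x*y - 2*z^2)/∂z = y + 4*z
  coefficient of dy ∧ dz: ∂f_3/∂y - ∂f_2/∂z = ∂(y*(x + 3*y))/∂y - ∂(x^2 + y*z)/∂z = x + 5*y
Assembling: d(omega) = (3*x) dx ∧ dy + (y + 4*z) dx ∧ dz + (x + 5*y) dy ∧ dz.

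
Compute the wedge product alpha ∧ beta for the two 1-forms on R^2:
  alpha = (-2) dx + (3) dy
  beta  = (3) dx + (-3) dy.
alpha ∧ beta = (-3) dx ∧ dy

Distribute the wedge, using dx_i ∧ dx_j = -dx_j ∧ dx_i and dx_i ∧ dx_i = 0. For each pair (i, j) with i < j, the coefficient of dx_i ∧ dx_j in alpha ∧ beta is (alpha_i * beta_j - alpha_j * beta_i). Collecting: alpha ∧ beta = (-3) dx ∧ dy.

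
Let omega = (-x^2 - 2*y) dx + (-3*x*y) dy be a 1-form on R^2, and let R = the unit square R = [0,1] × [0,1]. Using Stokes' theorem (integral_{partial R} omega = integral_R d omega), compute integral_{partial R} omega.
integral_(partial R) omega = 1/2

Stokes: integral_partial_R omega = integral_R d omega with d omega = (∂Q/∂x - ∂P/∂y) dx ∧ dy.
  ∂Q/∂x = -3*y
  ∂P/∂y = -2
  integrand = ∂Q/∂x - ∂P/∂y = 2 - 3*y.
Integrating over R: integral_0^1 integral_0^1 (2 - 3*y) dx dy = 1/2.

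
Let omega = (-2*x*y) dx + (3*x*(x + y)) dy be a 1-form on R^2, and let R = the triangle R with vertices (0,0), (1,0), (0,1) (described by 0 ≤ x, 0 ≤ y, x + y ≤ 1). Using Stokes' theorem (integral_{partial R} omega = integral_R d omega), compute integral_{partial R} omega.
integral_(partial R) omega = 11/6

Stokes: integral_partial_R omega = integral_R d omega with d omega = (∂Q/∂x - ∂P/∂y) dx ∧ dy.
  ∂Q/∂x = 6*x + 3*y
  ∂P/∂y = -2*x
  integrand = ∂Q/∂x - ∂P/∂y = 8*x + 3*y.
Integrating over R: integral_0^1 integral_0^{1-x} (8*x + 3*y) dy dx = 11/6.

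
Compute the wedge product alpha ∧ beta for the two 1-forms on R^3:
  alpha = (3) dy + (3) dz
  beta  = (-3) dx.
alpha ∧ beta = (9) dx ∧ dy + (9) dx ∧ dz

Distribute the wedge, using dx_i ∧ dx_j = -dx_j ∧ dx_i and dx_i ∧ dx_i = 0. For each pair (i, j) with i < j, the coefficient of dx_i ∧ dx_j in alpha ∧ beta is (alpha_i * beta_j - alpha_j * beta_i). Collecting: alpha ∧ beta = (9) dx ∧ dy + (9) dx ∧ dz.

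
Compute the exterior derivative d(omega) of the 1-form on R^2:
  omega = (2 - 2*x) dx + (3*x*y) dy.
d(omega) = (3*y) dx ∧ dy

For a 1-form omega = sum_i f_i dx_i, the exterior derivative is
  d(omega) = sum_{i < j} (∂f_j/∂x_i - ∂f_i/∂x_j) dx_i ∧ dx_j.
  coefficient of dx ∧ dy: ∂f_2/∂x - ∂f_1/∂y = ∂(3*x*y)/∂x - ∂(2 - 2*x)/∂y = 3*y
Assembling: d(omega) = (3*y) dx ∧ dy.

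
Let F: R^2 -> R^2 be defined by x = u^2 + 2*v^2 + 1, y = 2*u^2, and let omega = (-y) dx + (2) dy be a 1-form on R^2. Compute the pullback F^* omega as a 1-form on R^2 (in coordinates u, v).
F^* omega = (4*u*(2 - u^2)) du + (-8*u^2*v) dv

Using F^*(f dg) = (f ∘ F) d(g ∘ F), substitute each coordinate x_i by F_i(u, v) in f_i, and replace dx_i by d F_i = (∂F_i/∂u) du + (∂F_i/∂v) dv.
  For the x component: f_1(F) = -2*u^2; d F_1 = (2*u) du + (4*v) dv
  For the y component: f_2(F) = 2; d F_2 = (4*u) du + (0) dv
Combining and collecting du, dv coefficients:
  coeff of du: 4*u*(2 - u^2)
  coeff of dv: -8*u^2*v
F^* omega = (4*u*(2 - u^2)) du + (-8*u^2*v) dv.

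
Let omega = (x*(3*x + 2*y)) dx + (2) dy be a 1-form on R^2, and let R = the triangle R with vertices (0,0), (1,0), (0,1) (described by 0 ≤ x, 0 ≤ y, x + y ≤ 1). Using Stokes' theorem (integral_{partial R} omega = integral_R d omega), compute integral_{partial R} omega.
integral_(partial R) omega = -1/3

Stokes: integral_partial_R omega = integral_R d omega with d omega = (∂Q/∂x - ∂P/∂y) dx ∧ dy.
  ∂Q/∂x = 0
  ∂P/∂y = 2*x
  integrand = ∂Q/∂x - ∂P/∂y = -2*x.
Integrating over R: integral_0^1 integral_0^{1-x} (-2*x) dy dx = -1/3.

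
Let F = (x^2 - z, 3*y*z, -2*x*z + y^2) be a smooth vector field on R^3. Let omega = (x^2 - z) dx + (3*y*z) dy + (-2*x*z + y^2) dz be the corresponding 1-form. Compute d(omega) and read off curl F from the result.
d(omega) = (-y) dy ∧ dz + (2*z - 1) dz ∧ dx + (0) dx ∧ dy; curl F = (-y, 2*z - 1, 0)

d omega = sum_{i<j} (∂f_j/∂x_i - ∂f_i/∂x_j) dx_i ∧ dx_j. Under the identification (dy ∧ dz, dz ∧ dx, dx ∧ dy) ↔ (e_x, e_y, e_z), the coefficients are exactly the components of curl F. Compute:
  ∂R/∂y - ∂Q/∂z = (2*y) - (3*y) = -y
  ∂P/∂z - ∂R/∂x = (-1) - (-2*z) = 2*z - 1
  ∂Q/∂x - ∂P/∂y = (0) - (0) = 0.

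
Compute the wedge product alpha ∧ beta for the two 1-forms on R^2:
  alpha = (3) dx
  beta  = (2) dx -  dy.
alpha ∧ beta = (-3) dx ∧ dy

Distribute the wedge, using dx_i ∧ dx_j = -dx_j ∧ dx_i and dx_i ∧ dx_i = 0. For each pair (i, j) with i < j, the coefficient of dx_i ∧ dx_j in alpha ∧ beta is (alpha_i * beta_j - alpha_j * beta_i). Collecting: alpha ∧ beta = (-3) dx ∧ dy.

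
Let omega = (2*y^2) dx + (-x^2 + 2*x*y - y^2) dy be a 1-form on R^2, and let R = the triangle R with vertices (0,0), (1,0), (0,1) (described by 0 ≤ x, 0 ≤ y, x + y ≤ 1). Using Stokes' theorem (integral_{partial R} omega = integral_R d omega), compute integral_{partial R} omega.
integral_(partial R) omega = -2/3

Stokes: integral_partial_R omega = integral_R d omega with d omega = (∂Q/∂x - ∂P/∂y) dx ∧ dy.
  ∂Q/∂x = -2*x + 2*y
  ∂P/∂y = 4*y
  integrand = ∂Q/∂x - ∂P/∂y = -2*x - 2*y.
Integrating over R: integral_0^1 integral_0^{1-x} (-2*x - 2*y) dy dx = -2/3.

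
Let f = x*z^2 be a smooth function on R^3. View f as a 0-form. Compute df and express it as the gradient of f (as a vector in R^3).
df = (z^2) dx + (0) dy + (2*x*z) dz; grad f = (z^2, 0, 2*x*z)

For a 0-form f, d f = (∂f/∂x) dx + (∂f/∂y) dy + (∂f/∂z) dz. The components of the vector representation are exactly the entries of grad f in Cartesian coordinates:
  ∂f/∂x = z^2
  ∂f/∂y = 0
  ∂f/∂z = 2*x*z.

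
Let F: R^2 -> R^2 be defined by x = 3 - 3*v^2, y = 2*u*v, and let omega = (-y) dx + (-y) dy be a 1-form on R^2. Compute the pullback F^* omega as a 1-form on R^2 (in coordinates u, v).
F^* omega = (-4*u*v^2) du + (4*u*v*(-u + 3*v)) dv

Using F^*(f dg) = (f ∘ F) d(g ∘ F), substitute each coordinate x_i by F_i(u, v) in f_i, and replace dx_i by d F_i = (∂F_i/∂u) du + (∂F_i/∂v) dv.
  For the x component: f_1(F) = -2*u*v; d F_1 = (0) du + (-6*v) dv
  For the y component: f_2(F) = -2*u*v; d F_2 = (2*v) du + (2*u) dv
Combining and collecting du, dv coefficients:
  coeff of du: -4*u*v^2
  coeff of dv: 4*u*v*(-u + 3*v)
F^* omega = (-4*u*v^2) du + (4*u*v*(-u + 3*v)) dv.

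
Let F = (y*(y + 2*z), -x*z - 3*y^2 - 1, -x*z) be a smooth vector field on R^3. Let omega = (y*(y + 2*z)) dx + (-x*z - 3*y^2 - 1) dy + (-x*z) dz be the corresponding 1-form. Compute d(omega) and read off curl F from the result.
d(omega) = (x) dy ∧ dz + (2*y + z) dz ∧ dx + (-2*y - 3*z) dx ∧ dy; curl F = (x, 2*y + z, -2*y - 3*z)

d omega = sum_{i<j} (∂f_j/∂x_i - ∂f_i/∂x_j) dx_i ∧ dx_j. Under the identification (dy ∧ dz, dz ∧ dx, dx ∧ dy) ↔ (e_x, e_y, e_z), the coefficients are exactly the components of curl F. Compute:
  ∂R/∂y - ∂Q/∂z = (0) - (-x) = x
  ∂P/∂z - ∂R/∂x = (2*y) - (-z) = 2*y + z
  ∂Q/∂x - ∂P/∂y = (-z) - (2*y + 2*z) = -2*y - 3*z.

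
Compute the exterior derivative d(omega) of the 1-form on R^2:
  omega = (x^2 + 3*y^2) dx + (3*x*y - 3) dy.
d(omega) = (-3*y) dx ∧ dy

For a 1-form omega = sum_i f_i dx_i, the exterior derivative is
  d(omega) = sum_{i < j} (∂f_j/∂x_i - ∂f_i/∂x_j) dx_i ∧ dx_j.
  coefficient of dx ∧ dy: ∂f_2/∂x - ∂f_1/∂y = ∂(3*x*y - 3)/∂x - ∂(x^2 + 3*y^2)/∂y = -3*y
Assembling: d(omega) = (-3*y) dx ∧ dy.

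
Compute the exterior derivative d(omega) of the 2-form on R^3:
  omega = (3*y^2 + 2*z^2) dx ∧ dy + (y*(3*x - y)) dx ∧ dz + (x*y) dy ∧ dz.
d(omega) = (-3*x + 3*y + 4*z) dx ∧ dy ∧ dz

For a 2-form omega = sum_{i<j} g_{ij} dx_i ∧ dx_j, the exterior derivative is
  d(omega) = sum_{i<j} d(g_{ij}) ∧ dx_i ∧ dx_j = sum_{i<j, k} (∂g_{ij}/∂x_k) dx_k ∧ dx_i ∧ dx_j.
Expand each term, using dx_k ∧ dx_i ∧ dx_j = sgn(permutation) dx_{(a)} ∧ dx_{(b)} ∧ dx_{(c)} with (a < b < c) sorted:
  d(3*y^2 + 2*z^2) includes (∂/∂z)(3*y^2 + 2*z^2) dz = (4*z) dz, which multiplied by dx ∧ dy gives (4*z) dx ∧ dy ∧ dz
  d(y*(3*x - y)) includes (∂/∂y)(y*(3*x - y)) dy = (3*x - 2*y) dy, which multiplied by dx ∧ dz gives (-3*x + 2*y) dx ∧ dy ∧ dz
  d(x*y) includes (∂/∂x)(x*y) dx = (y) dx, which multiplied by dy ∧ dz gives (y) dx ∧ dy ∧ dz
Collecting like 3-forms: d(omega) = (-3*x + 3*y + 4*z) dx ∧ dy ∧ dz.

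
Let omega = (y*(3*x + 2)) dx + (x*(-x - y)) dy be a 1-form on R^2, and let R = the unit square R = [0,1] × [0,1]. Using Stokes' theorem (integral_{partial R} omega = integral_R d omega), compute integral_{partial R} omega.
integral_(partial R) omega = -5

Stokes: integral_partial_R omega = integral_R d omega with d omega = (∂Q/∂x - ∂P/∂y) dx ∧ dy.
  ∂Q/∂x = -2*x - y
  ∂P/∂y = 3*x + 2
  integrand = ∂Q/∂x - ∂P/∂y = -5*x - y - 2.
Integrating over R: integral_0^1 integral_0^1 (-5*x - y - 2) dx dy = -5.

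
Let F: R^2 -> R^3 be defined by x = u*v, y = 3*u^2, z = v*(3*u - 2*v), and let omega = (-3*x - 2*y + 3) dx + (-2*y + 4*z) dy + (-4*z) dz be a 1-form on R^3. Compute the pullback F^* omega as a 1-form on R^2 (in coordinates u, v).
F^* omega = (-36*u^3 + 66*u^2*v - 87*u*v^2 + 24*v^3 + 3*v) du + (-6*u^3 - 39*u^2*v + 72*u*v^2 + 3*u - 32*v^3) dv

Using F^*(f dg) = (f ∘ F) d(g ∘ F), substitute each coordinate x_i by F_i(u, v) in f_i, and replace dx_i by d F_i = (∂F_i/∂u) du + (∂F_i/∂v) dv.
  For the x component: f_1(F) = -6*u^2 - 3*u*v + 3; d F_1 = (v) du + (u) dv
  For the y component: f_2(F) = -6*u^2 + 12*u*v - 8*v^2; d F_2 = (6*u) du + (0) dv
  For the z component: f_3(F) = 4*v*(-3*u + 2*v); d F_3 = (3*v) du + (3*u - 4*v) dv
Combining and collecting du, dv coefficients:
  coeff of du: -36*u^3 + 66*u^2*v - 87*u*v^2 + 24*v^3 + 3*v
  coeff of dv: -6*u^3 - 39*u^2*v + 72*u*v^2 + 3*u - 32*v^3
F^* omega = (-36*u^3 + 66*u^2*v - 87*u*v^2 + 24*v^3 + 3*v) du + (-6*u^3 - 39*u^2*v + 72*u*v^2 + 3*u - 32*v^3) dv.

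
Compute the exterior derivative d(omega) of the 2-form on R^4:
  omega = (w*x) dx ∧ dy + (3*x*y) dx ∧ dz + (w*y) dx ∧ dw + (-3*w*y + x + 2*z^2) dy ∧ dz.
d(omega) = (-w + x) dx ∧ dy ∧ dw + (1 - 3*x) dx ∧ dy ∧ dz + (-3*y) dy ∧ dz ∧ dw

For a 2-form omega = sum_{i<j} g_{ij} dx_i ∧ dx_j, the exterior derivative is
  d(omega) = sum_{i<j} d(g_{ij}) ∧ dx_i ∧ dx_j = sum_{i<j, k} (∂g_{ij}/∂x_k) dx_k ∧ dx_i ∧ dx_j.
Expand each term, using dx_k ∧ dx_i ∧ dx_j = sgn(permutation) dx_{(a)} ∧ dx_{(b)} ∧ dx_{(c)} with (a < b < c) sorted:
  d(w*x) includes (∂/∂w)(w*x) dw = (x) dw, which multiplied by dx ∧ dy gives (x) dx ∧ dy ∧ dw
  d(3*x*y) includes (∂/∂y)(3*x*y) dy = (3*x) dy, which multiplied by dx ∧ dz gives (-3*x) dx ∧ dy ∧ dz
  d(w*y) includes (∂/∂y)(w*y) dy = (w) dy, which multiplied by dx ∧ dw gives (-w) dx ∧ dy ∧ dw
  d(-3*w*y + x + 2*z^2) includes (∂/∂x)(-3*w*y + x + 2*z^2) dx = (1) dx, which multiplied by dy ∧ dz gives (1) dx ∧ dy ∧ dz
  d(-3*w*y + x + 2*z^2) includes (∂/∂w)(-3*w*y + x + 2*z^2) dw = (-3*y) dw, which multiplied by dy ∧ dz gives (-3*y) dy ∧ dz ∧ dw
Collecting like 3-forms: d(omega) = (-w + x) dx ∧ dy ∧ dw + (1 - 3*x) dx ∧ dy ∧ dz + (-3*y) dy ∧ dz ∧ dw.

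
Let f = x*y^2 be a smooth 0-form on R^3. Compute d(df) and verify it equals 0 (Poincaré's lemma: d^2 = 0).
d(df) = 0

Step 1: df = sum_i (∂f/∂x_i) dx_i = (y^2) dx + (2*x*y) dy + (0) dz.
Step 2: Apply d again. Using the 1-form formula, the coefficient of dx ∧ dy in d(df) is ∂^2 f/∂x ∂y - ∂^2 f/∂y ∂x = (2*y) - (2*y) = 0 (equality of mixed partials for smooth f).
Similarly for dx ∧ dz and dy ∧ dz — all coefficients vanish. So d(df) = 0.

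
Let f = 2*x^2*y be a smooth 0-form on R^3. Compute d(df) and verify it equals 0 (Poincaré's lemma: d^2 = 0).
d(df) = 0

Step 1: df = sum_i (∂f/∂x_i) dx_i = (4*x*y) dx + (2*x^2) dy + (0) dz.
Step 2: Apply d again. Using the 1-form formula, the coefficient of dx ∧ dy in d(df) is ∂^2 f/∂x ∂y - ∂^2 f/∂y ∂x = (4*x) - (4*x) = 0 (equality of mixed partials for smooth f).
Similarly for dx ∧ dz and dy ∧ dz — all coefficients vanish. So d(df) = 0.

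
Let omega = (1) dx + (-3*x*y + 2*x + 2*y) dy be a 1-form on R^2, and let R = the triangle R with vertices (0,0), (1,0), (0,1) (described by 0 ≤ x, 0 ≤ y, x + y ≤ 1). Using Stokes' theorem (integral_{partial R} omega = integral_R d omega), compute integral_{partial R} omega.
integral_(partial R) omega = 1/2

Stokes: integral_partial_R omega = integral_R d omega with d omega = (∂Q/∂x - ∂P/∂y) dx ∧ dy.
  ∂Q/∂x = 2 - 3*y
  ∂P/∂y = 0
  integrand = ∂Q/∂x - ∂P/∂y = 2 - 3*y.
Integrating over R: integral_0^1 integral_0^{1-x} (2 - 3*y) dy dx = 1/2.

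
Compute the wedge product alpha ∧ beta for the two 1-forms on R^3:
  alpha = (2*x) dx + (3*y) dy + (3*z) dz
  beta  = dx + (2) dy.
alpha ∧ beta = (4*x - 3*y) dx ∧ dy + (-3*z) dx ∧ dz + (-6*z) dy ∧ dz

Distribute the wedge, using dx_i ∧ dx_j = -dx_j ∧ dx_i and dx_i ∧ dx_i = 0. For each pair (i, j) with i < j, the coefficient of dx_i ∧ dx_j in alpha ∧ beta is (alpha_i * beta_j - alpha_j * beta_i). Collecting: alpha ∧ beta = (4*x - 3*y) dx ∧ dy + (-3*z) dx ∧ dz + (-6*z) dy ∧ dz.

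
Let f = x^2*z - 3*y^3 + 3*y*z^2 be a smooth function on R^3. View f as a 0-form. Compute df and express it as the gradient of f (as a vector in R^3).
df = (2*x*z) dx + (-9*y^2 + 3*z^2) dy + (x^2 + 6*y*z) dz; grad f = (2*x*z, -9*y^2 + 3*z^2, x^2 + 6*y*z)

For a 0-form f, d f = (∂f/∂x) dx + (∂f/∂y) dy + (∂f/∂z) dz. The components of the vector representation are exactly the entries of grad f in Cartesian coordinates:
  ∂f/∂x = 2*x*z
  ∂f/∂y = -9*y^2 + 3*z^2
  ∂f/∂z = x^2 + 6*y*z.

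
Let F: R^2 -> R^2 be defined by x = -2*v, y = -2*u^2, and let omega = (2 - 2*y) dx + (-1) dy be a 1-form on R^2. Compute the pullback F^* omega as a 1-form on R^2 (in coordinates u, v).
F^* omega = (4*u) du + (-8*u^2 - 4) dv

Using F^*(f dg) = (f ∘ F) d(g ∘ F), substitute each coordinate x_i by F_i(u, v) in f_i, and replace dx_i by d F_i = (∂F_i/∂u) du + (∂F_i/∂v) dv.
  For the x component: f_1(F) = 4*u^2 + 2; d F_1 = (0) du + (-2) dv
  For the y component: f_2(F) = -1; d F_2 = (-4*u) du + (0) dv
Combining and collecting du, dv coefficients:
  coeff of du: 4*u
  coeff of dv: -8*u^2 - 4
F^* omega = (4*u) du + (-8*u^2 - 4) dv.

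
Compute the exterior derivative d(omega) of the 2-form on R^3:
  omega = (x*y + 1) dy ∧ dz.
d(omega) = (y) dx ∧ dy ∧ dz

For a 2-form omega = sum_{i<j} g_{ij} dx_i ∧ dx_j, the exterior derivative is
  d(omega) = sum_{i<j} d(g_{ij}) ∧ dx_i ∧ dx_j = sum_{i<j, k} (∂g_{ij}/∂x_k) dx_k ∧ dx_i ∧ dx_j.
Expand each term, using dx_k ∧ dx_i ∧ dx_j = sgn(permutation) dx_{(a)} ∧ dx_{(b)} ∧ dx_{(c)} with (a < b < c) sorted:
  d(x*y + 1) includes (∂/∂x)(x*y + 1) dx = (y) dx, which multiplied by dy ∧ dz gives (y) dx ∧ dy ∧ dz
Collecting like 3-forms: d(omega) = (y) dx ∧ dy ∧ dz.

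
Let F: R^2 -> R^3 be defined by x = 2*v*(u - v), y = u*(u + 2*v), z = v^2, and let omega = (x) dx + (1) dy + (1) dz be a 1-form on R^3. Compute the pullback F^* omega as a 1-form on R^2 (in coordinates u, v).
F^* omega = (4*u*v^2 + 2*u - 4*v^3 + 2*v) du + (4*u^2*v - 12*u*v^2 + 2*u + 8*v^3 + 2*v) dv

Using F^*(f dg) = (f ∘ F) d(g ∘ F), substitute each coordinate x_i by F_i(u, v) in f_i, and replace dx_i by d F_i = (∂F_i/∂u) du + (∂F_i/∂v) dv.
  For the x component: f_1(F) = 2*v*(u - v); d F_1 = (2*v) du + (2*u - 4*v) dv
  For the y component: f_2(F) = 1; d F_2 = (2*u + 2*v) du + (2*u) dv
  For the z component: f_3(F) = 1; d F_3 = (0) du + (2*v) dv
Combining and collecting du, dv coefficients:
  coeff of du: 4*u*v^2 + 2*u - 4*v^3 + 2*v
  coeff of dv: 4*u^2*v - 12*u*v^2 + 2*u + 8*v^3 + 2*v
F^* omega = (4*u*v^2 + 2*u - 4*v^3 + 2*v) du + (4*u^2*v - 12*u*v^2 + 2*u + 8*v^3 + 2*v) dv.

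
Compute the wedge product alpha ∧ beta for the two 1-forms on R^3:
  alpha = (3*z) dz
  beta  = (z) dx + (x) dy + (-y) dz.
alpha ∧ beta = (-3*z^2) dx ∧ dz + (-3*x*z) dy ∧ dz

Distribute the wedge, using dx_i ∧ dx_j = -dx_j ∧ dx_i and dx_i ∧ dx_i = 0. For each pair (i, j) with i < j, the coefficient of dx_i ∧ dx_j in alpha ∧ beta is (alpha_i * beta_j - alpha_j * beta_i). Collecting: alpha ∧ beta = (-3*z^2) dx ∧ dz + (-3*x*z) dy ∧ dz.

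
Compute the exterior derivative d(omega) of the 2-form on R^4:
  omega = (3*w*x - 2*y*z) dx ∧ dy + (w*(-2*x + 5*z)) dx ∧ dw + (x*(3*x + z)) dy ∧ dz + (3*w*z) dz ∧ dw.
d(omega) = (6*x - 2*y + z) dx ∧ dy ∧ dz + (3*x) dx ∧ dy ∧ dw + (-5*w) dx ∧ dz ∧ dw

For a 2-form omega = sum_{i<j} g_{ij} dx_i ∧ dx_j, the exterior derivative is
  d(omega) = sum_{i<j} d(g_{ij}) ∧ dx_i ∧ dx_j = sum_{i<j, k} (∂g_{ij}/∂x_k) dx_k ∧ dx_i ∧ dx_j.
Expand each term, using dx_k ∧ dx_i ∧ dx_j = sgn(permutation) dx_{(a)} ∧ dx_{(b)} ∧ dx_{(c)} with (a < b < c) sorted:
  d(3*w*x - 2*y*z) includes (∂/∂z)(3*w*x - 2*y*z) dz = (-2*y) dz, which multiplied by dx ∧ dy gives (-2*y) dx ∧ dy ∧ dz
  d(3*w*x - 2*y*z) includes (∂/∂w)(3*w*x - 2*y*z) dw = (3*x) dw, which multiplied by dx ∧ dy gives (3*x) dx ∧ dy ∧ dw
  d(w*(-2*x + 5*z)) includes (∂/∂z)(w*(-2*x + 5*z)) dz = (5*w) dz, which multiplied by dx ∧ dw gives (-5*w) dx ∧ dz ∧ dw
  d(x*(3*x + z)) includes (∂/∂x)(x*(3*x + z)) dx = (6*x + z) dx, which multiplied by dy ∧ dz gives (6*x + z) dx ∧ dy ∧ dz
Collecting like 3-forms: d(omega) = (6*x - 2*y + z) dx ∧ dy ∧ dz + (3*x) dx ∧ dy ∧ dw + (-5*w) dx ∧ dz ∧ dw.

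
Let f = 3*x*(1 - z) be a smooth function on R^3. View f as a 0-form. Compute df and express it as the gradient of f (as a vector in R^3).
df = (3 - 3*z) dx + (0) dy + (-3*x) dz; grad f = (3 - 3*z, 0, -3*x)

For a 0-form f, d f = (∂f/∂x) dx + (∂f/∂y) dy + (∂f/∂z) dz. The components of the vector representation are exactly the entries of grad f in Cartesian coordinates:
  ∂f/∂x = 3 - 3*z
  ∂f/∂y = 0
  ∂f/∂z = -3*x.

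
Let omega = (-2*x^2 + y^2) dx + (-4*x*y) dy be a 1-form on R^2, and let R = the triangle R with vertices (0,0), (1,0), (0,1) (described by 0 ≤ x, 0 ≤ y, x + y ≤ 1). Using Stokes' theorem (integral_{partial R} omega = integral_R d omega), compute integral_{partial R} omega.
integral_(partial R) omega = -1

Stokes: integral_partial_R omega = integral_R d omega with d omega = (∂Q/∂x - ∂P/∂y) dx ∧ dy.
  ∂Q/∂x = -4*y
  ∂P/∂y = 2*y
  integrand = ∂Q/∂x - ∂P/∂y = -6*y.
Integrating over R: integral_0^1 integral_0^{1-x} (-6*y) dy dx = -1.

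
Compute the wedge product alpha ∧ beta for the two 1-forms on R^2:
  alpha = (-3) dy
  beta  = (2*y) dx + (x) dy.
alpha ∧ beta = (6*y) dx ∧ dy

Distribute the wedge, using dx_i ∧ dx_j = -dx_j ∧ dx_i and dx_i ∧ dx_i = 0. For each pair (i, j) with i < j, the coefficient of dx_i ∧ dx_j in alpha ∧ beta is (alpha_i * beta_j - alpha_j * beta_i). Collecting: alpha ∧ beta = (6*y) dx ∧ dy.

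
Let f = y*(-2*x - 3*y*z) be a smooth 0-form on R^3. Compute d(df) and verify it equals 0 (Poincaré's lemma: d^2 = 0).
d(df) = 0

Step 1: df = sum_i (∂f/∂x_i) dx_i = (-2*y) dx + (-2*x - 6*y*z) dy + (-3*y^2) dz.
Step 2: Apply d again. Using the 1-form formula, the coefficient of dx ∧ dy in d(df) is ∂^2 f/∂x ∂y - ∂^2 f/∂y ∂x = (-2) - (-2) = 0 (equality of mixed partials for smooth f).
Similarly for dx ∧ dz and dy ∧ dz — all coefficients vanish. So d(df) = 0.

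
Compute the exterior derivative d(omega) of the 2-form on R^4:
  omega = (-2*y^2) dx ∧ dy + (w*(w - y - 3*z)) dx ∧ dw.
d(omega) = (w) dx ∧ dy ∧ dw + (3*w) dx ∧ dz ∧ dw

For a 2-form omega = sum_{i<j} g_{ij} dx_i ∧ dx_j, the exterior derivative is
  d(omega) = sum_{i<j} d(g_{ij}) ∧ dx_i ∧ dx_j = sum_{i<j, k} (∂g_{ij}/∂x_k) dx_k ∧ dx_i ∧ dx_j.
Expand each term, using dx_k ∧ dx_i ∧ dx_j = sgn(permutation) dx_{(a)} ∧ dx_{(b)} ∧ dx_{(c)} with (a < b < c) sorted:
  d(w*(w - y - 3*z)) includes (∂/∂y)(w*(w - y - 3*z)) dy = (-w) dy, which multiplied by dx ∧ dw gives (w) dx ∧ dy ∧ dw
  d(w*(w - y - 3*z)) includes (∂/∂z)(w*(w - y - 3*z)) dz = (-3*w) dz, which multiplied by dx ∧ dw gives (3*w) dx ∧ dz ∧ dw
Collecting like 3-forms: d(omega) = (w) dx ∧ dy ∧ dw + (3*w) dx ∧ dz ∧ dw.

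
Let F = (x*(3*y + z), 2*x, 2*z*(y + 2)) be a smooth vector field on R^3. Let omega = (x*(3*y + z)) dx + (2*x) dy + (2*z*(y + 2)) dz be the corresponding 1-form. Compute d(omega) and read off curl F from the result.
d(omega) = (2*z) dy ∧ dz + (x) dz ∧ dx + (2 - 3*x) dx ∧ dy; curl F = (2*z, x, 2 - 3*x)

d omega = sum_{i<j} (∂f_j/∂x_i - ∂f_i/∂x_j) dx_i ∧ dx_j. Under the identification (dy ∧ dz, dz ∧ dx, dx ∧ dy) ↔ (e_x, e_y, e_z), the coefficients are exactly the components of curl F. Compute:
  ∂R/∂y - ∂Q/∂z = (2*z) - (0) = 2*z
  ∂P/∂z - ∂R/∂x = (x) - (0) = x
  ∂Q/∂x - ∂P/∂y = (2) - (3*x) = 2 - 3*x.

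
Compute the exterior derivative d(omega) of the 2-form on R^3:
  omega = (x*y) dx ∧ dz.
d(omega) = (-x) dx ∧ dy ∧ dz

For a 2-form omega = sum_{i<j} g_{ij} dx_i ∧ dx_j, the exterior derivative is
  d(omega) = sum_{i<j} d(g_{ij}) ∧ dx_i ∧ dx_j = sum_{i<j, k} (∂g_{ij}/∂x_k) dx_k ∧ dx_i ∧ dx_j.
Expand each term, using dx_k ∧ dx_i ∧ dx_j = sgn(permutation) dx_{(a)} ∧ dx_{(b)} ∧ dx_{(c)} with (a < b < c) sorted:
  d(x*y) includes (∂/∂y)(x*y) dy = (x) dy, which multiplied by dx ∧ dz gives (-x) dx ∧ dy ∧ dz
Collecting like 3-forms: d(omega) = (-x) dx ∧ dy ∧ dz.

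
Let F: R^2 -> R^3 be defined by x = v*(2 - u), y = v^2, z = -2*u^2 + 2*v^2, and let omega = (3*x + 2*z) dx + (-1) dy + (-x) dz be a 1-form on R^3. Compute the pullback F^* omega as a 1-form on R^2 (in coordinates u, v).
F^* omega = (v*(3*u*v + 8*u - 4*v^2 - 6*v)) du + (4*u^3 + 3*u^2*v - 8*u^2 - 12*u*v + 10*v) dv

Using F^*(f dg) = (f ∘ F) d(g ∘ F), substitute each coordinate x_i by F_i(u, v) in f_i, and replace dx_i by d F_i = (∂F_i/∂u) du + (∂F_i/∂v) dv.
  For the x component: f_1(F) = -4*u^2 - 3*u*v + 4*v^2 + 6*v; d F_1 = (-v) du + (2 - u) dv
  For the y component: f_2(F) = -1; d F_2 = (0) du + (2*v) dv
  For the z component: f_3(F) = v*(u - 2); d F_3 = (-4*u) du + (4*v) dv
Combining and collecting du, dv coefficients:
  coeff of du: v*(3*u*v + 8*u - 4*v^2 - 6*v)
  coeff of dv: 4*u^3 + 3*u^2*v - 8*u^2 - 12*u*v + 10*v
F^* omega = (v*(3*u*v + 8*u - 4*v^2 - 6*v)) du + (4*u^3 + 3*u^2*v - 8*u^2 - 12*u*v + 10*v) dv.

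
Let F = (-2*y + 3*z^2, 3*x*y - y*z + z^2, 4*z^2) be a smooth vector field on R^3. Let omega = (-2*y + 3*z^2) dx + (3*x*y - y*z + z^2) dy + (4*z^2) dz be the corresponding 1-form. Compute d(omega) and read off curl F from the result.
d(omega) = (y - 2*z) dy ∧ dz + (6*z) dz ∧ dx + (3*y + 2) dx ∧ dy; curl F = (y - 2*z, 6*z, 3*y + 2)

d omega = sum_{i<j} (∂f_j/∂x_i - ∂f_i/∂x_j) dx_i ∧ dx_j. Under the identification (dy ∧ dz, dz ∧ dx, dx ∧ dy) ↔ (e_x, e_y, e_z), the coefficients are exactly the components of curl F. Compute:
  ∂R/∂y - ∂Q/∂z = (0) - (-y + 2*z) = y - 2*z
  ∂P/∂z - ∂R/∂x = (6*z) - (0) = 6*z
  ∂Q/∂x - ∂P/∂y = (3*y) - (-2) = 3*y + 2.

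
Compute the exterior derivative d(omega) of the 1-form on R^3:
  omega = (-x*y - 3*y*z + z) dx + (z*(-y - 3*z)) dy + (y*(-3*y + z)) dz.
d(omega) = (x + 3*z) dx ∧ dy + (3*y - 1) dx ∧ dz + (-5*y + 7*z) dy ∧ dz

For a 1-form omega = sum_i f_i dx_i, the exterior derivative is
  d(omega) = sum_{i < j} (∂f_j/∂x_i - ∂f_i/∂x_j) dx_i ∧ dx_j.
  coefficient of dx ∧ dy: ∂f_2/∂x - ∂f_1/∂y = ∂(z*(-y - 3*z))/∂x - ∂(-x*y - 3*y*z + z)/∂y = x + 3*z
  coefficient of dx ∧ dz: ∂f_3/∂x - ∂f_1/∂z = ∂(y*(-3*y + z))/∂x - ∂(-x*y - 3*y*z + z)/∂z = 3*y - 1
  coefficient of dy ∧ dz: ∂f_3/∂y - ∂f_2/∂z = ∂(y*(-3*y + z))/∂y - ∂(z*(-y - 3*z))/∂z = -5*y + 7*z
Assembling: d(omega) = (x + 3*z) dx ∧ dy + (3*y - 1) dx ∧ dz + (-5*y + 7*z) dy ∧ dz.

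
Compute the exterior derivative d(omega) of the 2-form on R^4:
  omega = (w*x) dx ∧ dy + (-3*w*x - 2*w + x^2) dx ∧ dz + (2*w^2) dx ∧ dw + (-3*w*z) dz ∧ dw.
d(omega) = (x) dx ∧ dy ∧ dw + (-3*x - 2) dx ∧ dz ∧ dw

For a 2-form omega = sum_{i<j} g_{ij} dx_i ∧ dx_j, the exterior derivative is
  d(omega) = sum_{i<j} d(g_{ij}) ∧ dx_i ∧ dx_j = sum_{i<j, k} (∂g_{ij}/∂x_k) dx_k ∧ dx_i ∧ dx_j.
Expand each term, using dx_k ∧ dx_i ∧ dx_j = sgn(permutation) dx_{(a)} ∧ dx_{(b)} ∧ dx_{(c)} with (a < b < c) sorted:
  d(w*x) includes (∂/∂w)(w*x) dw = (x) dw, which multiplied by dx ∧ dy gives (x) dx ∧ dy ∧ dw
  d(-3*w*x - 2*w + x^2) includes (∂/∂w)(-3*w*x - 2*w + x^2) dw = (-3*x - 2) dw, which multiplied by dx ∧ dz gives (-3*x - 2) dx ∧ dz ∧ dw
Collecting like 3-forms: d(omega) = (x) dx ∧ dy ∧ dw + (-3*x - 2) dx ∧ dz ∧ dw.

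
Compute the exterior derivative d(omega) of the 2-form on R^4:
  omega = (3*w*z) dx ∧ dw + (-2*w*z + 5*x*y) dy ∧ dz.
d(omega) = (-3*w) dx ∧ dz ∧ dw + (5*y) dx ∧ dy ∧ dz + (-2*z) dy ∧ dz ∧ dw

For a 2-form omega = sum_{i<j} g_{ij} dx_i ∧ dx_j, the exterior derivative is
  d(omega) = sum_{i<j} d(g_{ij}) ∧ dx_i ∧ dx_j = sum_{i<j, k} (∂g_{ij}/∂x_k) dx_k ∧ dx_i ∧ dx_j.
Expand each term, using dx_k ∧ dx_i ∧ dx_j = sgn(permutation) dx_{(a)} ∧ dx_{(b)} ∧ dx_{(c)} with (a < b < c) sorted:
  d(3*w*z) includes (∂/∂z)(3*w*z) dz = (3*w) dz, which multiplied by dx ∧ dw gives (-3*w) dx ∧ dz ∧ dw
  d(-2*w*z + 5*x*y) includes (∂/∂x)(-2*w*z + 5*x*y) dx = (5*y) dx, which multiplied by dy ∧ dz gives (5*y) dx ∧ dy ∧ dz
  d(-2*w*z + 5*x*y) includes (∂/∂w)(-2*w*z + 5*x*y) dw = (-2*z) dw, which multiplied by dy ∧ dz gives (-2*z) dy ∧ dz ∧ dw
Collecting like 3-forms: d(omega) = (-3*w) dx ∧ dz ∧ dw + (5*y) dx ∧ dy ∧ dz + (-2*z) dy ∧ dz ∧ dw.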